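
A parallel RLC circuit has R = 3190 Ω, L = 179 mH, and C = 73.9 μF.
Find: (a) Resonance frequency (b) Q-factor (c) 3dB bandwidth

Step 1 — Resonance: ω₀ = 1/√(LC) = 1/√(0.179·7.39e-05) = 274.9 rad/s.
Step 2 — f₀ = ω₀/(2π) = 43.76 Hz.
Step 3 — Parallel Q: Q = R/(ω₀L) = 3190/(274.9·0.179) = 64.82.
Step 4 — Bandwidth: Δω = ω₀/Q = 4.242 rad/s; BW = Δω/(2π) = 0.6751 Hz.

(a) f₀ = 43.76 Hz  (b) Q = 64.82  (c) BW = 0.6751 Hz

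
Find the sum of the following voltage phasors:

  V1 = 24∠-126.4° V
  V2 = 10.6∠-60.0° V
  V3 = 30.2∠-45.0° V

Step 1 — Convert each phasor to rectangular form:
  V1 = 24·(cos(-126.4°) + j·sin(-126.4°)) = -14.24 - j19.32 V
  V2 = 10.6·(cos(-60.0°) + j·sin(-60.0°)) = 5.3 - j9.18 V
  V3 = 30.2·(cos(-45.0°) + j·sin(-45.0°)) = 21.35 - j21.35 V
Step 2 — Sum components: V_total = 12.41 - j49.85 V.
Step 3 — Convert to polar: |V_total| = 51.37 V, ∠V_total = -76.0°.

V_total = 51.37∠-76.0° V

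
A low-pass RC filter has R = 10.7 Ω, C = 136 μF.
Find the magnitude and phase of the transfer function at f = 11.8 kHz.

Step 1 — Angular frequency: ω = 2π·1.18e+04 = 7.414e+04 rad/s.
Step 2 — Transfer function: H(jω) = 1/(1 + jωRC).
Step 3 — Denominator: 1 + jωRC = 1 + j·7.414e+04·10.7·0.000136 = 1 + j107.9.
Step 4 — H = 8.59e-05 - j0.009268.
Step 5 — Magnitude: |H| = 0.009268 (-40.7 dB); phase: φ = -89.5°.

|H| = 0.009268 (-40.7 dB), φ = -89.5°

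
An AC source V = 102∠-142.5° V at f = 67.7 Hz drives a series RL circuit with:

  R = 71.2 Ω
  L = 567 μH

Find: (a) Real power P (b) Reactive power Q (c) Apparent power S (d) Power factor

Step 1 — Angular frequency: ω = 2π·f = 2π·67.7 = 425.4 rad/s.
Step 2 — Component impedances:
  R: Z = R = 71.2 Ω
  L: Z = jωL = j·425.4·0.000567 = 0 + j0.2412 Ω
Step 3 — Series combination: Z_total = R + L = 71.2 + j0.2412 Ω = 71.2∠0.2° Ω.
Step 4 — Source phasor: V = 102∠-142.5° V = -80.92 - j62.09 V.
Step 5 — Current: I = V / Z = -1.139 - j0.8682 A = 1.433∠-142.7° A.
Step 6 — Complex power: S = V·I* = 146.1 + j0.495 VA.
Step 7 — Real power: P = Re(S) = 146.1 W.
Step 8 — Reactive power: Q = Im(S) = 0.495 VAR.
Step 9 — Apparent power: |S| = 146.1 VA.
Step 10 — Power factor: PF = P/|S| = 1 (lagging).

(a) P = 146.1 W  (b) Q = 0.495 VAR  (c) S = 146.1 VA  (d) PF = 1 (lagging)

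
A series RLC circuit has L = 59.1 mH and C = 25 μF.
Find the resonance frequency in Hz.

Step 1 — Resonance condition Im(Z)=0 gives ω₀ = 1/√(LC).
Step 2 — ω₀ = 1/√(0.0591·2.5e-05) = 822.7 rad/s.
Step 3 — f₀ = ω₀/(2π) = 130.9 Hz.

f₀ = 130.9 Hz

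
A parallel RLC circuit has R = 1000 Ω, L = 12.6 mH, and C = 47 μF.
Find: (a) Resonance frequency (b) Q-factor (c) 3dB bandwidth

Step 1 — Resonance: ω₀ = 1/√(LC) = 1/√(0.0126·4.7e-05) = 1299 rad/s.
Step 2 — f₀ = ω₀/(2π) = 206.8 Hz.
Step 3 — Parallel Q: Q = R/(ω₀L) = 1000/(1299·0.0126) = 61.08.
Step 4 — Bandwidth: Δω = ω₀/Q = 21.28 rad/s; BW = Δω/(2π) = 3.386 Hz.

(a) f₀ = 206.8 Hz  (b) Q = 61.08  (c) BW = 3.386 Hz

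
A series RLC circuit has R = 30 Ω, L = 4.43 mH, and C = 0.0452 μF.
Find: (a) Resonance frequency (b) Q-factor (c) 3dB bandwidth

Step 1 — Resonance: ω₀ = 1/√(LC) = 1/√(0.00443·4.52e-08) = 7.067e+04 rad/s.
Step 2 — f₀ = ω₀/(2π) = 1.125e+04 Hz.
Step 3 — Series Q: Q = ω₀L/R = 7.067e+04·0.00443/30 = 10.44.
Step 4 — Bandwidth: Δω = ω₀/Q = 6772 rad/s; BW = Δω/(2π) = 1078 Hz.

(a) f₀ = 1.125e+04 Hz  (b) Q = 10.44  (c) BW = 1078 Hz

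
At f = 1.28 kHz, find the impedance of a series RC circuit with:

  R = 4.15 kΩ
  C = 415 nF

Step 1 — Angular frequency: ω = 2π·f = 2π·1280 = 8042 rad/s.
Step 2 — Component impedances:
  R: Z = R = 4150 Ω
  C: Z = 1/(jωC) = -j/(ω·C) = 0 - j299.6 Ω
Step 3 — Series combination: Z_total = R + C = 4150 - j299.6 Ω = 4161∠-4.1° Ω.

Z = 4150 - j299.6 Ω = 4161∠-4.1° Ω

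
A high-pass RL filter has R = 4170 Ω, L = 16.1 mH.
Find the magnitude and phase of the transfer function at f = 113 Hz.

Step 1 — Angular frequency: ω = 2π·113 = 710 rad/s.
Step 2 — Transfer function: H(jω) = jωL/(R + jωL).
Step 3 — Numerator jωL = j·11.43; denominator R + jωL = 4170 + j11.43.
Step 4 — H = 7.514e-06 + j0.002741.
Step 5 — Magnitude: |H| = 0.002741 (-51.2 dB); phase: φ = 89.8°.

|H| = 0.002741 (-51.2 dB), φ = 89.8°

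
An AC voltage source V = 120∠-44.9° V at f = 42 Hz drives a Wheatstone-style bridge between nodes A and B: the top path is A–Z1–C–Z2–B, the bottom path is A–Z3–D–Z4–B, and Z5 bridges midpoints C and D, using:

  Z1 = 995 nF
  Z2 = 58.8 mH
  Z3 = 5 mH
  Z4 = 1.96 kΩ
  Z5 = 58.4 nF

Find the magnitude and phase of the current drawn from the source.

Step 1 — Angular frequency: ω = 2π·f = 2π·42 = 263.9 rad/s.
Step 2 — Component impedances:
  Z1: Z = 1/(jωC) = -j/(ω·C) = 0 - j3808 Ω
  Z2: Z = jωL = j·263.9·0.0588 = 0 + j15.52 Ω
  Z3: Z = jωL = j·263.9·0.005 = 0 + j1.319 Ω
  Z4: Z = R = 1960 Ω
  Z5: Z = 1/(jωC) = -j/(ω·C) = 0 - j6.489e+04 Ω
Step 3 — Bridge requires nodal analysis (the Z5 bridge couples midpoints C and D, so the two paths cannot be reduced to a simple series/parallel combination). Setting node B to ground and injecting 1 A at node A, the 3-node admittance system at A, C, D solves to V_A = Z_AB = 1509 - j824.8 Ω = 1720∠-28.7° Ω.
Step 4 — Source phasor: V = 120∠-44.9° V = 85 - j84.7 V.
Step 5 — Ohm's law: I = V / Z_total = (85 - j84.7) / (1509 - j824.8) = 0.06699 - j0.01952 A.
Step 6 — Convert to polar: |I| = 0.06977 A, ∠I = -16.2°.

I = 0.06977∠-16.2° A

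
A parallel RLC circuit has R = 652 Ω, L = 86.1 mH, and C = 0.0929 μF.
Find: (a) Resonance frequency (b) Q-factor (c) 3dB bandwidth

Step 1 — Resonance: ω₀ = 1/√(LC) = 1/√(0.0861·9.29e-08) = 1.118e+04 rad/s.
Step 2 — f₀ = ω₀/(2π) = 1780 Hz.
Step 3 — Parallel Q: Q = R/(ω₀L) = 652/(1.118e+04·0.0861) = 0.6773.
Step 4 — Bandwidth: Δω = ω₀/Q = 1.651e+04 rad/s; BW = Δω/(2π) = 2628 Hz.

(a) f₀ = 1780 Hz  (b) Q = 0.6773  (c) BW = 2628 Hz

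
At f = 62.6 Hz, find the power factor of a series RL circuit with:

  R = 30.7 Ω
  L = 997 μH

Step 1 — Angular frequency: ω = 2π·f = 2π·62.6 = 393.3 rad/s.
Step 2 — Component impedances:
  R: Z = R = 30.7 Ω
  L: Z = jωL = j·393.3·0.000997 = 0 + j0.3921 Ω
Step 3 — Series combination: Z_total = R + L = 30.7 + j0.3921 Ω = 30.7∠0.7° Ω.
Step 4 — Power factor: PF = cos(φ) = Re(Z)/|Z| = 30.7/30.703 = 0.9999.
Step 5 — Type: Im(Z) = 0.3921 ⇒ lagging (phase φ = 0.7°).

PF = 0.9999 (lagging, φ = 0.7°)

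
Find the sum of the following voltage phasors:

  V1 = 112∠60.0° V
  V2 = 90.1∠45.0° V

Step 1 — Convert each phasor to rectangular form:
  V1 = 112·(cos(60.0°) + j·sin(60.0°)) = 56 + j96.99 V
  V2 = 90.1·(cos(45.0°) + j·sin(45.0°)) = 63.71 + j63.71 V
Step 2 — Sum components: V_total = 119.7 + j160.7 V.
Step 3 — Convert to polar: |V_total| = 200.4 V, ∠V_total = 53.3°.

V_total = 200.4∠53.3° V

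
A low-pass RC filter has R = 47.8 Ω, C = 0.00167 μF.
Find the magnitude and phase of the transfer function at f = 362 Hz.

Step 1 — Angular frequency: ω = 2π·362 = 2275 rad/s.
Step 2 — Transfer function: H(jω) = 1/(1 + jωRC).
Step 3 — Denominator: 1 + jωRC = 1 + j·2275·47.8·1.67e-09 = 1 + j0.0001816.
Step 4 — H = 1 - j0.0001816.
Step 5 — Magnitude: |H| = 1 (-0.0 dB); phase: φ = -0.0°.

|H| = 1 (-0.0 dB), φ = -0.0°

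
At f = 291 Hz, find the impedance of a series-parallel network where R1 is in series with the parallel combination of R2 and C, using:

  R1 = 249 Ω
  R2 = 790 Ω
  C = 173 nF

Step 1 — Angular frequency: ω = 2π·f = 2π·291 = 1828 rad/s.
Step 2 — Component impedances:
  R1: Z = R = 249 Ω
  R2: Z = R = 790 Ω
  C: Z = 1/(jωC) = -j/(ω·C) = 0 - j3161 Ω
Step 3 — Parallel branch: R2 || C = 1/(1/R2 + 1/C) = 743.6 - j185.8 Ω.
Step 4 — Series with R1: Z_total = R1 + (R2 || C) = 992.6 - j185.8 Ω = 1010∠-10.6° Ω.

Z = 992.6 - j185.8 Ω = 1010∠-10.6° Ω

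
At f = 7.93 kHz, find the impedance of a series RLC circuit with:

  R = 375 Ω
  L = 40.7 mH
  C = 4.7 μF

Step 1 — Angular frequency: ω = 2π·f = 2π·7930 = 4.983e+04 rad/s.
Step 2 — Component impedances:
  R: Z = R = 375 Ω
  L: Z = jωL = j·4.983e+04·0.0407 = 0 + j2028 Ω
  C: Z = 1/(jωC) = -j/(ω·C) = 0 - j4.27 Ω
Step 3 — Series combination: Z_total = R + L + C = 375 + j2024 Ω = 2058∠79.5° Ω.

Z = 375 + j2024 Ω = 2058∠79.5° Ω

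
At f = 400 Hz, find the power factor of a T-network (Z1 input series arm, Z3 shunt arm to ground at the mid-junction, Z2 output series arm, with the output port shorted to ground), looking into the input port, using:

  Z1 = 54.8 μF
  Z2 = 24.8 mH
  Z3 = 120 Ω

Step 1 — Angular frequency: ω = 2π·f = 2π·400 = 2513 rad/s.
Step 2 — Component impedances:
  Z1: Z = 1/(jωC) = -j/(ω·C) = 0 - j7.261 Ω
  Z2: Z = jωL = j·2513·0.0248 = 0 + j62.33 Ω
  Z3: Z = R = 120 Ω
Step 3 — With the output port shorted to ground, the output series arm Z2 runs from the junction to ground; the shunt arm Z3 also runs from the junction to ground. They appear in parallel: Z3 || Z2 = 25.5 + j49.09 Ω.
Step 4 — Series with input arm Z1: Z_in = Z1 + (Z3 || Z2) = 25.5 + j41.83 Ω = 48.98∠58.6° Ω.
Step 5 — Power factor: PF = cos(φ) = Re(Z)/|Z| = 25.496/48.984 = 0.5205.
Step 6 — Type: Im(Z) = 41.83 ⇒ lagging (phase φ = 58.6°).

PF = 0.5205 (lagging, φ = 58.6°)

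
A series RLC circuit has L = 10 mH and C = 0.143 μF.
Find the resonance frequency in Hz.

Step 1 — Resonance condition Im(Z)=0 gives ω₀ = 1/√(LC).
Step 2 — ω₀ = 1/√(0.01·1.43e-07) = 2.644e+04 rad/s.
Step 3 — f₀ = ω₀/(2π) = 4209 Hz.

f₀ = 4209 Hz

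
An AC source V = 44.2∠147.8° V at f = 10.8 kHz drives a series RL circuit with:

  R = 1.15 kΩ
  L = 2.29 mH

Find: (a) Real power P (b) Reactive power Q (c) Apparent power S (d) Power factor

Step 1 — Angular frequency: ω = 2π·f = 2π·1.08e+04 = 6.786e+04 rad/s.
Step 2 — Component impedances:
  R: Z = R = 1150 Ω
  L: Z = jωL = j·6.786e+04·0.00229 = 0 + j155.4 Ω
Step 3 — Series combination: Z_total = R + L = 1150 + j155.4 Ω = 1160∠7.7° Ω.
Step 4 — Source phasor: V = 44.2∠147.8° V = -37.4 + j23.55 V.
Step 5 — Current: I = V / Z = -0.02922 + j0.02443 A = 0.03809∠140.1° A.
Step 6 — Complex power: S = V·I* = 1.668 + j0.2254 VA.
Step 7 — Real power: P = Re(S) = 1.668 W.
Step 8 — Reactive power: Q = Im(S) = 0.2254 VAR.
Step 9 — Apparent power: |S| = 1.684 VA.
Step 10 — Power factor: PF = P/|S| = 0.991 (lagging).

(a) P = 1.668 W  (b) Q = 0.2254 VAR  (c) S = 1.684 VA  (d) PF = 0.991 (lagging)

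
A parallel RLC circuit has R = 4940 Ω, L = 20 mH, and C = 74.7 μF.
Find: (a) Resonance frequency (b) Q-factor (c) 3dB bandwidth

Step 1 — Resonance: ω₀ = 1/√(LC) = 1/√(0.02·7.47e-05) = 818.1 rad/s.
Step 2 — f₀ = ω₀/(2π) = 130.2 Hz.
Step 3 — Parallel Q: Q = R/(ω₀L) = 4940/(818.1·0.02) = 301.9.
Step 4 — Bandwidth: Δω = ω₀/Q = 2.71 rad/s; BW = Δω/(2π) = 0.4313 Hz.

(a) f₀ = 130.2 Hz  (b) Q = 301.9  (c) BW = 0.4313 Hz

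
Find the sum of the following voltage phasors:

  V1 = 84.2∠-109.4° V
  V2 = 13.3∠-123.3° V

Step 1 — Convert each phasor to rectangular form:
  V1 = 84.2·(cos(-109.4°) + j·sin(-109.4°)) = -27.97 - j79.42 V
  V2 = 13.3·(cos(-123.3°) + j·sin(-123.3°)) = -7.302 - j11.12 V
Step 2 — Sum components: V_total = -35.27 - j90.54 V.
Step 3 — Convert to polar: |V_total| = 97.16 V, ∠V_total = -111.3°.

V_total = 97.16∠-111.3° V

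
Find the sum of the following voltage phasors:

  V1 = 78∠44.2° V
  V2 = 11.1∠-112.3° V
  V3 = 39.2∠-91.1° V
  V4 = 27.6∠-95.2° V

Step 1 — Convert each phasor to rectangular form:
  V1 = 78·(cos(44.2°) + j·sin(44.2°)) = 55.92 + j54.38 V
  V2 = 11.1·(cos(-112.3°) + j·sin(-112.3°)) = -4.212 - j10.27 V
  V3 = 39.2·(cos(-91.1°) + j·sin(-91.1°)) = -0.7525 - j39.19 V
  V4 = 27.6·(cos(-95.2°) + j·sin(-95.2°)) = -2.501 - j27.49 V
Step 2 — Sum components: V_total = 48.45 - j22.57 V.
Step 3 — Convert to polar: |V_total| = 53.45 V, ∠V_total = -25.0°.

V_total = 53.45∠-25.0° V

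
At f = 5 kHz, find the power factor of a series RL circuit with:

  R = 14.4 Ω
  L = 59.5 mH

Step 1 — Angular frequency: ω = 2π·f = 2π·5000 = 3.142e+04 rad/s.
Step 2 — Component impedances:
  R: Z = R = 14.4 Ω
  L: Z = jωL = j·3.142e+04·0.0595 = 0 + j1869 Ω
Step 3 — Series combination: Z_total = R + L = 14.4 + j1869 Ω = 1869∠89.6° Ω.
Step 4 — Power factor: PF = cos(φ) = Re(Z)/|Z| = 14.4/1869.3 = 0.007703.
Step 5 — Type: Im(Z) = 1869 ⇒ lagging (phase φ = 89.6°).

PF = 0.007703 (lagging, φ = 89.6°)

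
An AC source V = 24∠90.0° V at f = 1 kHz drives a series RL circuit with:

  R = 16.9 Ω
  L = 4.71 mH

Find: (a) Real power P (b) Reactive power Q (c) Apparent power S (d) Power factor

Step 1 — Angular frequency: ω = 2π·f = 2π·1000 = 6283 rad/s.
Step 2 — Component impedances:
  R: Z = R = 16.9 Ω
  L: Z = jωL = j·6283·0.00471 = 0 + j29.59 Ω
Step 3 — Series combination: Z_total = R + L = 16.9 + j29.59 Ω = 34.08∠60.3° Ω.
Step 4 — Source phasor: V = 24∠90.0° V = 0 + j24 V.
Step 5 — Current: I = V / Z = 0.6115 + j0.3492 A = 0.7042∠29.7° A.
Step 6 — Complex power: S = V·I* = 8.382 + j14.68 VA.
Step 7 — Real power: P = Re(S) = 8.382 W.
Step 8 — Reactive power: Q = Im(S) = 14.68 VAR.
Step 9 — Apparent power: |S| = 16.9 VA.
Step 10 — Power factor: PF = P/|S| = 0.4959 (lagging).

(a) P = 8.382 W  (b) Q = 14.68 VAR  (c) S = 16.9 VA  (d) PF = 0.4959 (lagging)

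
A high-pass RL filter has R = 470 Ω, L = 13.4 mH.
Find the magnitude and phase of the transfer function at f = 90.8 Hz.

Step 1 — Angular frequency: ω = 2π·90.8 = 570.5 rad/s.
Step 2 — Transfer function: H(jω) = jωL/(R + jωL).
Step 3 — Numerator jωL = j·7.645; denominator R + jωL = 470 + j7.645.
Step 4 — H = 0.0002645 + j0.01626.
Step 5 — Magnitude: |H| = 0.01626 (-35.8 dB); phase: φ = 89.1°.

|H| = 0.01626 (-35.8 dB), φ = 89.1°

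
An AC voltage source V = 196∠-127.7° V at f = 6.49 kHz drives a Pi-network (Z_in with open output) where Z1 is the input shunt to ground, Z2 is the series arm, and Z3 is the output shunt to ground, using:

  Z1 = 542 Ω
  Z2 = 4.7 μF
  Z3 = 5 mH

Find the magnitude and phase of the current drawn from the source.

Step 1 — Angular frequency: ω = 2π·f = 2π·6490 = 4.078e+04 rad/s.
Step 2 — Component impedances:
  Z1: Z = R = 542 Ω
  Z2: Z = 1/(jωC) = -j/(ω·C) = 0 - j5.218 Ω
  Z3: Z = jωL = j·4.078e+04·0.005 = 0 + j203.9 Ω
Step 3 — With open output, the series arm Z2 and the output shunt Z3 appear in series to ground: Z2 + Z3 = 0 + j198.7 Ω.
Step 4 — Parallel with input shunt Z1: Z_in = Z1 || (Z2 + Z3) = 64.2 + j175.1 Ω = 186.5∠69.9° Ω.
Step 5 — Source phasor: V = 196∠-127.7° V = -119.9 - j155.1 V.
Step 6 — Ohm's law: I = V / Z_total = (-119.9 - j155.1) / (64.2 + j175.1) = -1.002 + j0.3172 A.
Step 7 — Convert to polar: |I| = 1.051 A, ∠I = 162.4°.

I = 1.051∠162.4° A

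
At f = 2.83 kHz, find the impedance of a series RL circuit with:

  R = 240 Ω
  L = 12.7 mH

Step 1 — Angular frequency: ω = 2π·f = 2π·2830 = 1.778e+04 rad/s.
Step 2 — Component impedances:
  R: Z = R = 240 Ω
  L: Z = jωL = j·1.778e+04·0.0127 = 0 + j225.8 Ω
Step 3 — Series combination: Z_total = R + L = 240 + j225.8 Ω = 329.5∠43.3° Ω.

Z = 240 + j225.8 Ω = 329.5∠43.3° Ω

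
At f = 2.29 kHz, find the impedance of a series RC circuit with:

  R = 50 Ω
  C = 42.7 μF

Step 1 — Angular frequency: ω = 2π·f = 2π·2290 = 1.439e+04 rad/s.
Step 2 — Component impedances:
  R: Z = R = 50 Ω
  C: Z = 1/(jωC) = -j/(ω·C) = 0 - j1.628 Ω
Step 3 — Series combination: Z_total = R + C = 50 - j1.628 Ω = 50.03∠-1.9° Ω.

Z = 50 - j1.628 Ω = 50.03∠-1.9° Ω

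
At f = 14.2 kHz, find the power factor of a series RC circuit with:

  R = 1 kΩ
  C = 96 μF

Step 1 — Angular frequency: ω = 2π·f = 2π·1.42e+04 = 8.922e+04 rad/s.
Step 2 — Component impedances:
  R: Z = R = 1000 Ω
  C: Z = 1/(jωC) = -j/(ω·C) = 0 - j0.1168 Ω
Step 3 — Series combination: Z_total = R + C = 1000 - j0.1168 Ω = 1000∠-0.0° Ω.
Step 4 — Power factor: PF = cos(φ) = Re(Z)/|Z| = 1000/1000 = 1.
Step 5 — Type: Im(Z) = -0.1168 ⇒ leading (phase φ = -0.0°).

PF = 1 (leading, φ = -0.0°)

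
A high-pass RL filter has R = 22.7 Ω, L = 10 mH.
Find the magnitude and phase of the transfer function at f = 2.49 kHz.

Step 1 — Angular frequency: ω = 2π·2490 = 1.565e+04 rad/s.
Step 2 — Transfer function: H(jω) = jωL/(R + jωL).
Step 3 — Numerator jωL = j·156.5; denominator R + jωL = 22.7 + j156.5.
Step 4 — H = 0.9794 + j0.1421.
Step 5 — Magnitude: |H| = 0.9896 (-0.1 dB); phase: φ = 8.3°.

|H| = 0.9896 (-0.1 dB), φ = 8.3°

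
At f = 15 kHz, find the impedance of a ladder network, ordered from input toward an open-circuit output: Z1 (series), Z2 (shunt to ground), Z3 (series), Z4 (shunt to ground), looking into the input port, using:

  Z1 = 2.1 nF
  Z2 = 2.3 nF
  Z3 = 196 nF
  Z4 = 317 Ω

Step 1 — Angular frequency: ω = 2π·f = 2π·1.5e+04 = 9.425e+04 rad/s.
Step 2 — Component impedances:
  Z1: Z = 1/(jωC) = -j/(ω·C) = 0 - j5053 Ω
  Z2: Z = 1/(jωC) = -j/(ω·C) = 0 - j4613 Ω
  Z3: Z = 1/(jωC) = -j/(ω·C) = 0 - j54.13 Ω
  Z4: Z = R = 317 Ω
Step 3 — Ladder network (open output): work backward from the far end, alternating series and parallel combinations. Z_in = 308.3 - j5127 Ω = 5136∠-86.6° Ω.

Z = 308.3 - j5127 Ω = 5136∠-86.6° Ω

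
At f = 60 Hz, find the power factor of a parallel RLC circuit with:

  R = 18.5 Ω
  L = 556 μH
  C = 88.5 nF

Step 1 — Angular frequency: ω = 2π·f = 2π·60 = 377 rad/s.
Step 2 — Component impedances:
  R: Z = R = 18.5 Ω
  L: Z = jωL = j·377·0.000556 = 0 + j0.2096 Ω
  C: Z = 1/(jωC) = -j/(ω·C) = 0 - j2.997e+04 Ω
Step 3 — Parallel combination: 1/Z_total = 1/R + 1/L + 1/C; Z_total = 0.002375 + j0.2096 Ω = 0.2096∠89.4° Ω.
Step 4 — Power factor: PF = cos(φ) = Re(Z)/|Z| = 0.002375/0.2096 = 0.01133.
Step 5 — Type: Im(Z) = 0.2096 ⇒ lagging (phase φ = 89.4°).

PF = 0.01133 (lagging, φ = 89.4°)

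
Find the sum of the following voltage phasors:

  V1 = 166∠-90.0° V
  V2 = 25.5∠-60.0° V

Step 1 — Convert each phasor to rectangular form:
  V1 = 166·(cos(-90.0°) + j·sin(-90.0°)) = 0 - j166 V
  V2 = 25.5·(cos(-60.0°) + j·sin(-60.0°)) = 12.75 - j22.08 V
Step 2 — Sum components: V_total = 12.75 - j188.1 V.
Step 3 — Convert to polar: |V_total| = 188.5 V, ∠V_total = -86.1°.

V_total = 188.5∠-86.1° V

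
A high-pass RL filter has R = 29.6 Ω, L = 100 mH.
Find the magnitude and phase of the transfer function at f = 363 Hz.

Step 1 — Angular frequency: ω = 2π·363 = 2281 rad/s.
Step 2 — Transfer function: H(jω) = jωL/(R + jωL).
Step 3 — Numerator jωL = j·228.1; denominator R + jωL = 29.6 + j228.1.
Step 4 — H = 0.9834 + j0.1276.
Step 5 — Magnitude: |H| = 0.9917 (-0.1 dB); phase: φ = 7.4°.

|H| = 0.9917 (-0.1 dB), φ = 7.4°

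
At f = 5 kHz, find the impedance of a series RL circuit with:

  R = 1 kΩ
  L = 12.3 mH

Step 1 — Angular frequency: ω = 2π·f = 2π·5000 = 3.142e+04 rad/s.
Step 2 — Component impedances:
  R: Z = R = 1000 Ω
  L: Z = jωL = j·3.142e+04·0.0123 = 0 + j386.4 Ω
Step 3 — Series combination: Z_total = R + L = 1000 + j386.4 Ω = 1072∠21.1° Ω.

Z = 1000 + j386.4 Ω = 1072∠21.1° Ω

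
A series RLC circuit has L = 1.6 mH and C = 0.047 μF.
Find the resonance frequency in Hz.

Step 1 — Resonance condition Im(Z)=0 gives ω₀ = 1/√(LC).
Step 2 — ω₀ = 1/√(0.0016·4.7e-08) = 1.153e+05 rad/s.
Step 3 — f₀ = ω₀/(2π) = 1.835e+04 Hz.

f₀ = 1.835e+04 Hz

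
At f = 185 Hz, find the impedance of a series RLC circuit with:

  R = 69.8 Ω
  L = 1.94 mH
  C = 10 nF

Step 1 — Angular frequency: ω = 2π·f = 2π·185 = 1162 rad/s.
Step 2 — Component impedances:
  R: Z = R = 69.8 Ω
  L: Z = jωL = j·1162·0.00194 = 0 + j2.255 Ω
  C: Z = 1/(jωC) = -j/(ω·C) = 0 - j8.603e+04 Ω
Step 3 — Series combination: Z_total = R + L + C = 69.8 - j8.603e+04 Ω = 8.603e+04∠-90.0° Ω.

Z = 69.8 - j8.603e+04 Ω = 8.603e+04∠-90.0° Ω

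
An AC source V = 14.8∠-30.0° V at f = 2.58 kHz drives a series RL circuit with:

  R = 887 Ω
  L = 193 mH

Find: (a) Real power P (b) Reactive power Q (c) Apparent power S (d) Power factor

Step 1 — Angular frequency: ω = 2π·f = 2π·2580 = 1.621e+04 rad/s.
Step 2 — Component impedances:
  R: Z = R = 887 Ω
  L: Z = jωL = j·1.621e+04·0.193 = 0 + j3129 Ω
Step 3 — Series combination: Z_total = R + L = 887 + j3129 Ω = 3252∠74.2° Ω.
Step 4 — Source phasor: V = 14.8∠-30.0° V = 12.82 - j7.4 V.
Step 5 — Current: I = V / Z = -0.001114 - j0.004413 A = 0.004551∠-104.2° A.
Step 6 — Complex power: S = V·I* = 0.01837 + j0.0648 VA.
Step 7 — Real power: P = Re(S) = 0.01837 W.
Step 8 — Reactive power: Q = Im(S) = 0.0648 VAR.
Step 9 — Apparent power: |S| = 0.06736 VA.
Step 10 — Power factor: PF = P/|S| = 0.2728 (lagging).

(a) P = 0.01837 W  (b) Q = 0.0648 VAR  (c) S = 0.06736 VA  (d) PF = 0.2728 (lagging)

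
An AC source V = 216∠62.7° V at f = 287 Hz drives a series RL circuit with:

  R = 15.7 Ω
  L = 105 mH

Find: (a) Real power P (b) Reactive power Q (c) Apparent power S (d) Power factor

Step 1 — Angular frequency: ω = 2π·f = 2π·287 = 1803 rad/s.
Step 2 — Component impedances:
  R: Z = R = 15.7 Ω
  L: Z = jωL = j·1803·0.105 = 0 + j189.3 Ω
Step 3 — Series combination: Z_total = R + L = 15.7 + j189.3 Ω = 190∠85.3° Ω.
Step 4 — Source phasor: V = 216∠62.7° V = 99.07 + j191.9 V.
Step 5 — Current: I = V / Z = 1.05 - j0.4362 A = 1.137∠-22.6° A.
Step 6 — Complex power: S = V·I* = 20.29 + j244.7 VA.
Step 7 — Real power: P = Re(S) = 20.29 W.
Step 8 — Reactive power: Q = Im(S) = 244.7 VAR.
Step 9 — Apparent power: |S| = 245.6 VA.
Step 10 — Power factor: PF = P/|S| = 0.08263 (lagging).

(a) P = 20.29 W  (b) Q = 244.7 VAR  (c) S = 245.6 VA  (d) PF = 0.08263 (lagging)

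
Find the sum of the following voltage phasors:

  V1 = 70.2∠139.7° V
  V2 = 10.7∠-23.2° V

Step 1 — Convert each phasor to rectangular form:
  V1 = 70.2·(cos(139.7°) + j·sin(139.7°)) = -53.54 + j45.4 V
  V2 = 10.7·(cos(-23.2°) + j·sin(-23.2°)) = 9.835 - j4.215 V
Step 2 — Sum components: V_total = -43.7 + j41.19 V.
Step 3 — Convert to polar: |V_total| = 60.06 V, ∠V_total = 136.7°.

V_total = 60.06∠136.7° V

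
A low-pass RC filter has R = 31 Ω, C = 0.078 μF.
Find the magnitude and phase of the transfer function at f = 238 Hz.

Step 1 — Angular frequency: ω = 2π·238 = 1495 rad/s.
Step 2 — Transfer function: H(jω) = 1/(1 + jωRC).
Step 3 — Denominator: 1 + jωRC = 1 + j·1495·31·7.8e-08 = 1 + j0.003616.
Step 4 — H = 1 - j0.003616.
Step 5 — Magnitude: |H| = 1 (-0.0 dB); phase: φ = -0.2°.

|H| = 1 (-0.0 dB), φ = -0.2°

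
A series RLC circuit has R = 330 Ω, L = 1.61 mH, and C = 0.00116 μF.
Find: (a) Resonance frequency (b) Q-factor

Step 1 — Resonance condition Im(Z)=0 gives ω₀ = 1/√(LC).
Step 2 — ω₀ = 1/√(0.00161·1.16e-09) = 7.317e+05 rad/s.
Step 3 — f₀ = ω₀/(2π) = 1.165e+05 Hz.
Step 4 — Series Q: Q = ω₀L/R = 7.317e+05·0.00161/330 = 3.57.

(a) f₀ = 1.165e+05 Hz  (b) Q = 3.57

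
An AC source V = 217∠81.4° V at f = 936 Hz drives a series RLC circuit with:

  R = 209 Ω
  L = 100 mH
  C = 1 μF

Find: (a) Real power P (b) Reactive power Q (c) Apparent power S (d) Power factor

Step 1 — Angular frequency: ω = 2π·f = 2π·936 = 5881 rad/s.
Step 2 — Component impedances:
  R: Z = R = 209 Ω
  L: Z = jωL = j·5881·0.1 = 0 + j588.1 Ω
  C: Z = 1/(jωC) = -j/(ω·C) = 0 - j170 Ω
Step 3 — Series combination: Z_total = R + L + C = 209 + j418.1 Ω = 467.4∠63.4° Ω.
Step 4 — Source phasor: V = 217∠81.4° V = 32.45 + j214.6 V.
Step 5 — Current: I = V / Z = 0.4416 + j0.1432 A = 0.4643∠18.0° A.
Step 6 — Complex power: S = V·I* = 45.05 + j90.11 VA.
Step 7 — Real power: P = Re(S) = 45.05 W.
Step 8 — Reactive power: Q = Im(S) = 90.11 VAR.
Step 9 — Apparent power: |S| = 100.7 VA.
Step 10 — Power factor: PF = P/|S| = 0.4472 (lagging).

(a) P = 45.05 W  (b) Q = 90.11 VAR  (c) S = 100.7 VA  (d) PF = 0.4472 (lagging)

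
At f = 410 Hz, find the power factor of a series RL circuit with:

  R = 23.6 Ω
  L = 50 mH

Step 1 — Angular frequency: ω = 2π·f = 2π·410 = 2576 rad/s.
Step 2 — Component impedances:
  R: Z = R = 23.6 Ω
  L: Z = jωL = j·2576·0.05 = 0 + j128.8 Ω
Step 3 — Series combination: Z_total = R + L = 23.6 + j128.8 Ω = 130.9∠79.6° Ω.
Step 4 — Power factor: PF = cos(φ) = Re(Z)/|Z| = 23.6/130.95 = 0.1802.
Step 5 — Type: Im(Z) = 128.8 ⇒ lagging (phase φ = 79.6°).

PF = 0.1802 (lagging, φ = 79.6°)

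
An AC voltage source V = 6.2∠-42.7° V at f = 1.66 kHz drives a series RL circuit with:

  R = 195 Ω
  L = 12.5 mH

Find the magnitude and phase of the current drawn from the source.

Step 1 — Angular frequency: ω = 2π·f = 2π·1660 = 1.043e+04 rad/s.
Step 2 — Component impedances:
  R: Z = R = 195 Ω
  L: Z = jωL = j·1.043e+04·0.0125 = 0 + j130.4 Ω
Step 3 — Series combination: Z_total = R + L = 195 + j130.4 Ω = 234.6∠33.8° Ω.
Step 4 — Source phasor: V = 6.2∠-42.7° V = 4.556 - j4.205 V.
Step 5 — Ohm's law: I = V / Z_total = (4.556 - j4.205) / (195 + j130.4) = 0.006185 - j0.0257 A.
Step 6 — Convert to polar: |I| = 0.02643 A, ∠I = -76.5°.

I = 0.02643∠-76.5° A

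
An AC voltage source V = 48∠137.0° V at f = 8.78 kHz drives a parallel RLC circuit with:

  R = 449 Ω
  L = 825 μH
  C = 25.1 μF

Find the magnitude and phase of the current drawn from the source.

Step 1 — Angular frequency: ω = 2π·f = 2π·8780 = 5.517e+04 rad/s.
Step 2 — Component impedances:
  R: Z = R = 449 Ω
  L: Z = jωL = j·5.517e+04·0.000825 = 0 + j45.51 Ω
  C: Z = 1/(jωC) = -j/(ω·C) = 0 - j0.7222 Ω
Step 3 — Parallel combination: 1/Z_total = 1/R + 1/L + 1/C; Z_total = 0.001199 - j0.7338 Ω = 0.7338∠-89.9° Ω.
Step 4 — Source phasor: V = 48∠137.0° V = -35.1 + j32.74 V.
Step 5 — Ohm's law: I = V / Z_total = (-35.1 + j32.74) / (0.001199 - j0.7338) = -44.69 - j47.76 A.
Step 6 — Convert to polar: |I| = 65.41 A, ∠I = -133.1°.

I = 65.41∠-133.1° A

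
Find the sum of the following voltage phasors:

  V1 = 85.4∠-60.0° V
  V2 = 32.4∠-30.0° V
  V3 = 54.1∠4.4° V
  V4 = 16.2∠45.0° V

Step 1 — Convert each phasor to rectangular form:
  V1 = 85.4·(cos(-60.0°) + j·sin(-60.0°)) = 42.7 - j73.96 V
  V2 = 32.4·(cos(-30.0°) + j·sin(-30.0°)) = 28.06 - j16.2 V
  V3 = 54.1·(cos(4.4°) + j·sin(4.4°)) = 53.94 + j4.15 V
  V4 = 16.2·(cos(45.0°) + j·sin(45.0°)) = 11.46 + j11.46 V
Step 2 — Sum components: V_total = 136.2 - j74.55 V.
Step 3 — Convert to polar: |V_total| = 155.2 V, ∠V_total = -28.7°.

V_total = 155.2∠-28.7° V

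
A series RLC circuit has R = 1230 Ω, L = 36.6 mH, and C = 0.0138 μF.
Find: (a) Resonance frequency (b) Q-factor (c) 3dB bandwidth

Step 1 — Resonance: ω₀ = 1/√(LC) = 1/√(0.0366·1.38e-08) = 4.45e+04 rad/s.
Step 2 — f₀ = ω₀/(2π) = 7082 Hz.
Step 3 — Series Q: Q = ω₀L/R = 4.45e+04·0.0366/1230 = 1.324.
Step 4 — Bandwidth: Δω = ω₀/Q = 3.361e+04 rad/s; BW = Δω/(2π) = 5349 Hz.

(a) f₀ = 7082 Hz  (b) Q = 1.324  (c) BW = 5349 Hz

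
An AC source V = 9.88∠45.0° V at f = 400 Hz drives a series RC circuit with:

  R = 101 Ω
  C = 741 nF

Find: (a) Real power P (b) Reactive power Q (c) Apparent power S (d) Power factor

Step 1 — Angular frequency: ω = 2π·f = 2π·400 = 2513 rad/s.
Step 2 — Component impedances:
  R: Z = R = 101 Ω
  C: Z = 1/(jωC) = -j/(ω·C) = 0 - j537 Ω
Step 3 — Series combination: Z_total = R + C = 101 - j537 Ω = 546.4∠-79.3° Ω.
Step 4 — Source phasor: V = 9.88∠45.0° V = 6.986 + j6.986 V.
Step 5 — Current: I = V / Z = -0.0102 + j0.01493 A = 0.01808∠124.3° A.
Step 6 — Complex power: S = V·I* = 0.03303 - j0.1756 VA.
Step 7 — Real power: P = Re(S) = 0.03303 W.
Step 8 — Reactive power: Q = Im(S) = -0.1756 VAR.
Step 9 — Apparent power: |S| = 0.1787 VA.
Step 10 — Power factor: PF = P/|S| = 0.1849 (leading).

(a) P = 0.03303 W  (b) Q = -0.1756 VAR  (c) S = 0.1787 VA  (d) PF = 0.1849 (leading)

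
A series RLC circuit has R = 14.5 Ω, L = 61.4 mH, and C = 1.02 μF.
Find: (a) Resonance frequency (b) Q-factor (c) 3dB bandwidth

Step 1 — Resonance: ω₀ = 1/√(LC) = 1/√(0.0614·1.02e-06) = 3996 rad/s.
Step 2 — f₀ = ω₀/(2π) = 636 Hz.
Step 3 — Series Q: Q = ω₀L/R = 3996·0.0614/14.5 = 16.92.
Step 4 — Bandwidth: Δω = ω₀/Q = 236.2 rad/s; BW = Δω/(2π) = 37.59 Hz.

(a) f₀ = 636 Hz  (b) Q = 16.92  (c) BW = 37.59 Hz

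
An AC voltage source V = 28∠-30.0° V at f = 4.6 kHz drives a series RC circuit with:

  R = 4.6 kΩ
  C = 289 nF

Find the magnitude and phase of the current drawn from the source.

Step 1 — Angular frequency: ω = 2π·f = 2π·4600 = 2.89e+04 rad/s.
Step 2 — Component impedances:
  R: Z = R = 4600 Ω
  C: Z = 1/(jωC) = -j/(ω·C) = 0 - j119.7 Ω
Step 3 — Series combination: Z_total = R + C = 4600 - j119.7 Ω = 4602∠-1.5° Ω.
Step 4 — Source phasor: V = 28∠-30.0° V = 24.25 - j14 V.
Step 5 — Ohm's law: I = V / Z_total = (24.25 - j14) / (4600 - j119.7) = 0.005347 - j0.002904 A.
Step 6 — Convert to polar: |I| = 0.006085 A, ∠I = -28.5°.

I = 0.006085∠-28.5° A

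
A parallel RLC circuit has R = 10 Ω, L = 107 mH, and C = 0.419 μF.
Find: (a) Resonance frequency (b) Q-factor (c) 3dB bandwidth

Step 1 — Resonance: ω₀ = 1/√(LC) = 1/√(0.107·4.19e-07) = 4723 rad/s.
Step 2 — f₀ = ω₀/(2π) = 751.7 Hz.
Step 3 — Parallel Q: Q = R/(ω₀L) = 10/(4723·0.107) = 0.01979.
Step 4 — Bandwidth: Δω = ω₀/Q = 2.387e+05 rad/s; BW = Δω/(2π) = 3.798e+04 Hz.

(a) f₀ = 751.7 Hz  (b) Q = 0.01979  (c) BW = 3.798e+04 Hz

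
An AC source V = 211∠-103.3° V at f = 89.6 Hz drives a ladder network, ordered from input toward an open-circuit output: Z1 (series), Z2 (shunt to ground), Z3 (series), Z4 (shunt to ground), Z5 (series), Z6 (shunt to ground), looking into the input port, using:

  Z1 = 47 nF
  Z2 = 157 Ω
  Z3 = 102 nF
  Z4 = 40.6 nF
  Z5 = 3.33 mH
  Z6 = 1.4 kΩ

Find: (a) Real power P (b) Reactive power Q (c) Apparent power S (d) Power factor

Step 1 — Angular frequency: ω = 2π·f = 2π·89.6 = 563 rad/s.
Step 2 — Component impedances:
  Z1: Z = 1/(jωC) = -j/(ω·C) = 0 - j3.779e+04 Ω
  Z2: Z = R = 157 Ω
  Z3: Z = 1/(jωC) = -j/(ω·C) = 0 - j1.741e+04 Ω
  Z4: Z = 1/(jωC) = -j/(ω·C) = 0 - j4.375e+04 Ω
  Z5: Z = jωL = j·563·0.00333 = 0 + j1.875 Ω
  Z6: Z = R = 1400 Ω
Step 3 — Ladder network (open output): work backward from the far end, alternating series and parallel combinations. Z_in = 156.9 - j3.779e+04 Ω = 3.779e+04∠-89.8° Ω.
Step 4 — Source phasor: V = 211∠-103.3° V = -48.54 - j205.3 V.
Step 5 — Current: I = V / Z = 0.005428 - j0.001307 A = 0.005583∠-13.5° A.
Step 6 — Complex power: S = V·I* = 0.004889 - j1.178 VA.
Step 7 — Real power: P = Re(S) = 0.004889 W.
Step 8 — Reactive power: Q = Im(S) = -1.178 VAR.
Step 9 — Apparent power: |S| = 1.178 VA.
Step 10 — Power factor: PF = P/|S| = 0.004151 (leading).

(a) P = 0.004889 W  (b) Q = -1.178 VAR  (c) S = 1.178 VA  (d) PF = 0.004151 (leading)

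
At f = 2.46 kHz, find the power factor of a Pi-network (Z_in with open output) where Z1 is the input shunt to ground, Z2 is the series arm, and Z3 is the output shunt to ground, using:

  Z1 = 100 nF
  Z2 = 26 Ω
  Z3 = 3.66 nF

Step 1 — Angular frequency: ω = 2π·f = 2π·2460 = 1.546e+04 rad/s.
Step 2 — Component impedances:
  Z1: Z = 1/(jωC) = -j/(ω·C) = 0 - j647 Ω
  Z2: Z = R = 26 Ω
  Z3: Z = 1/(jωC) = -j/(ω·C) = 0 - j1.768e+04 Ω
Step 3 — With open output, the series arm Z2 and the output shunt Z3 appear in series to ground: Z2 + Z3 = 26 - j1.768e+04 Ω.
Step 4 — Parallel with input shunt Z1: Z_in = Z1 || (Z2 + Z3) = 0.03241 - j624.1 Ω = 624.1∠-90.0° Ω.
Step 5 — Power factor: PF = cos(φ) = Re(Z)/|Z| = 0.03241/624.1 = 5.193e-05.
Step 6 — Type: Im(Z) = -624.1 ⇒ leading (phase φ = -90.0°).

PF = 5.193e-05 (leading, φ = -90.0°)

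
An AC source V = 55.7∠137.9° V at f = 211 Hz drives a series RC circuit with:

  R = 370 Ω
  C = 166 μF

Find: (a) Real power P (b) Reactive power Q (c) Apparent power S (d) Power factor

Step 1 — Angular frequency: ω = 2π·f = 2π·211 = 1326 rad/s.
Step 2 — Component impedances:
  R: Z = R = 370 Ω
  C: Z = 1/(jωC) = -j/(ω·C) = 0 - j4.544 Ω
Step 3 — Series combination: Z_total = R + C = 370 - j4.544 Ω = 370∠-0.7° Ω.
Step 4 — Source phasor: V = 55.7∠137.9° V = -41.33 + j37.34 V.
Step 5 — Current: I = V / Z = -0.1129 + j0.09954 A = 0.1505∠138.6° A.
Step 6 — Complex power: S = V·I* = 8.384 - j0.103 VA.
Step 7 — Real power: P = Re(S) = 8.384 W.
Step 8 — Reactive power: Q = Im(S) = -0.103 VAR.
Step 9 — Apparent power: |S| = 8.384 VA.
Step 10 — Power factor: PF = P/|S| = 0.9999 (leading).

(a) P = 8.384 W  (b) Q = -0.103 VAR  (c) S = 8.384 VA  (d) PF = 0.9999 (leading)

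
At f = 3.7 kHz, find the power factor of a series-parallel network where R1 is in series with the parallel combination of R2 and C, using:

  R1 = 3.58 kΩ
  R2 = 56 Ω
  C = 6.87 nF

Step 1 — Angular frequency: ω = 2π·f = 2π·3700 = 2.325e+04 rad/s.
Step 2 — Component impedances:
  R1: Z = R = 3580 Ω
  R2: Z = R = 56 Ω
  C: Z = 1/(jωC) = -j/(ω·C) = 0 - j6261 Ω
Step 3 — Parallel branch: R2 || C = 1/(1/R2 + 1/C) = 56 - j0.5008 Ω.
Step 4 — Series with R1: Z_total = R1 + (R2 || C) = 3636 - j0.5008 Ω = 3636∠-0.0° Ω.
Step 5 — Power factor: PF = cos(φ) = Re(Z)/|Z| = 3636/3636 = 1.
Step 6 — Type: Im(Z) = -0.5008 ⇒ leading (phase φ = -0.0°).

PF = 1 (leading, φ = -0.0°)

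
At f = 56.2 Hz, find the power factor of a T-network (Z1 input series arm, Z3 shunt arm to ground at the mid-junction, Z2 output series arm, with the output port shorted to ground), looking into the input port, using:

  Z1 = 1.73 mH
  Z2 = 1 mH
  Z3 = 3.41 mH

Step 1 — Angular frequency: ω = 2π·f = 2π·56.2 = 353.1 rad/s.
Step 2 — Component impedances:
  Z1: Z = jωL = j·353.1·0.00173 = 0 + j0.6109 Ω
  Z2: Z = jωL = j·353.1·0.001 = 0 + j0.3531 Ω
  Z3: Z = jωL = j·353.1·0.00341 = 0 + j1.204 Ω
Step 3 — With the output port shorted to ground, the output series arm Z2 runs from the junction to ground; the shunt arm Z3 also runs from the junction to ground. They appear in parallel: Z3 || Z2 = 0 + j0.273 Ω.
Step 4 — Series with input arm Z1: Z_in = Z1 + (Z3 || Z2) = 0 + j0.8839 Ω = 0.8839∠90.0° Ω.
Step 5 — Power factor: PF = cos(φ) = Re(Z)/|Z| = 0/0.8839 = 0.
Step 6 — Type: Im(Z) = 0.8839 ⇒ lagging (phase φ = 90.0°).

PF = 0 (lagging, φ = 90.0°)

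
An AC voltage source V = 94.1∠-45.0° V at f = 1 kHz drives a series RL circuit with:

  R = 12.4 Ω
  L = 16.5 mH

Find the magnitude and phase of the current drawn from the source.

Step 1 — Angular frequency: ω = 2π·f = 2π·1000 = 6283 rad/s.
Step 2 — Component impedances:
  R: Z = R = 12.4 Ω
  L: Z = jωL = j·6283·0.0165 = 0 + j103.7 Ω
Step 3 — Series combination: Z_total = R + L = 12.4 + j103.7 Ω = 104.4∠83.2° Ω.
Step 4 — Source phasor: V = 94.1∠-45.0° V = 66.54 - j66.54 V.
Step 5 — Ohm's law: I = V / Z_total = (66.54 - j66.54) / (12.4 + j103.7) = -0.5571 - j0.7084 A.
Step 6 — Convert to polar: |I| = 0.9012 A, ∠I = -128.2°.

I = 0.9012∠-128.2° A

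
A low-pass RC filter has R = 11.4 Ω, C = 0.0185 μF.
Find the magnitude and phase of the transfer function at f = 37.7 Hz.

Step 1 — Angular frequency: ω = 2π·37.7 = 236.9 rad/s.
Step 2 — Transfer function: H(jω) = 1/(1 + jωRC).
Step 3 — Denominator: 1 + jωRC = 1 + j·236.9·11.4·1.85e-08 = 1 + j4.996e-05.
Step 4 — H = 1 - j4.996e-05.
Step 5 — Magnitude: |H| = 1 (-0.0 dB); phase: φ = -0.0°.

|H| = 1 (-0.0 dB), φ = -0.0°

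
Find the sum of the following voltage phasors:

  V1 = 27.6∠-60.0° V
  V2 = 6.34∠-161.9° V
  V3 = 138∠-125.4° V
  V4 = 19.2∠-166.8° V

Step 1 — Convert each phasor to rectangular form:
  V1 = 27.6·(cos(-60.0°) + j·sin(-60.0°)) = 13.8 - j23.9 V
  V2 = 6.34·(cos(-161.9°) + j·sin(-161.9°)) = -6.026 - j1.97 V
  V3 = 138·(cos(-125.4°) + j·sin(-125.4°)) = -79.94 - j112.5 V
  V4 = 19.2·(cos(-166.8°) + j·sin(-166.8°)) = -18.69 - j4.384 V
Step 2 — Sum components: V_total = -90.86 - j142.7 V.
Step 3 — Convert to polar: |V_total| = 169.2 V, ∠V_total = -122.5°.

V_total = 169.2∠-122.5° V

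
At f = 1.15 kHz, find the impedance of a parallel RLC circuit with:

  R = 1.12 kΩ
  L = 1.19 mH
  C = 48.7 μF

Step 1 — Angular frequency: ω = 2π·f = 2π·1150 = 7226 rad/s.
Step 2 — Component impedances:
  R: Z = R = 1120 Ω
  L: Z = jωL = j·7226·0.00119 = 0 + j8.599 Ω
  C: Z = 1/(jωC) = -j/(ω·C) = 0 - j2.842 Ω
Step 3 — Parallel combination: 1/Z_total = 1/R + 1/L + 1/C; Z_total = 0.01609 - j4.245 Ω = 4.245∠-89.8° Ω.

Z = 0.01609 - j4.245 Ω = 4.245∠-89.8° Ω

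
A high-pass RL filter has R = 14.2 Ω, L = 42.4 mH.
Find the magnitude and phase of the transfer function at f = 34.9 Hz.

Step 1 — Angular frequency: ω = 2π·34.9 = 219.3 rad/s.
Step 2 — Transfer function: H(jω) = jωL/(R + jωL).
Step 3 — Numerator jωL = j·9.298; denominator R + jωL = 14.2 + j9.298.
Step 4 — H = 0.3001 + j0.4583.
Step 5 — Magnitude: |H| = 0.5478 (-5.2 dB); phase: φ = 56.8°.

|H| = 0.5478 (-5.2 dB), φ = 56.8°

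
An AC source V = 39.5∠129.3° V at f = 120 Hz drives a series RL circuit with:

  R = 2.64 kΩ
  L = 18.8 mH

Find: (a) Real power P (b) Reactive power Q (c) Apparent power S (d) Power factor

Step 1 — Angular frequency: ω = 2π·f = 2π·120 = 754 rad/s.
Step 2 — Component impedances:
  R: Z = R = 2640 Ω
  L: Z = jωL = j·754·0.0188 = 0 + j14.17 Ω
Step 3 — Series combination: Z_total = R + L = 2640 + j14.17 Ω = 2640∠0.3° Ω.
Step 4 — Source phasor: V = 39.5∠129.3° V = -25.02 + j30.57 V.
Step 5 — Current: I = V / Z = -0.009414 + j0.01163 A = 0.01496∠129.0° A.
Step 6 — Complex power: S = V·I* = 0.591 + j0.003173 VA.
Step 7 — Real power: P = Re(S) = 0.591 W.
Step 8 — Reactive power: Q = Im(S) = 0.003173 VAR.
Step 9 — Apparent power: |S| = 0.591 VA.
Step 10 — Power factor: PF = P/|S| = 1 (lagging).

(a) P = 0.591 W  (b) Q = 0.003173 VAR  (c) S = 0.591 VA  (d) PF = 1 (lagging)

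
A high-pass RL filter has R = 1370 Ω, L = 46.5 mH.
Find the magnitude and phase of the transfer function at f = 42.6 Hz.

Step 1 — Angular frequency: ω = 2π·42.6 = 267.7 rad/s.
Step 2 — Transfer function: H(jω) = jωL/(R + jωL).
Step 3 — Numerator jωL = j·12.45; denominator R + jωL = 1370 + j12.45.
Step 4 — H = 8.253e-05 + j0.009084.
Step 5 — Magnitude: |H| = 0.009085 (-40.8 dB); phase: φ = 89.5°.

|H| = 0.009085 (-40.8 dB), φ = 89.5°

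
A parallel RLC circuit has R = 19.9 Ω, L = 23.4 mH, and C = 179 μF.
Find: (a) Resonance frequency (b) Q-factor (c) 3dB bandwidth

Step 1 — Resonance: ω₀ = 1/√(LC) = 1/√(0.0234·0.000179) = 488.6 rad/s.
Step 2 — f₀ = ω₀/(2π) = 77.77 Hz.
Step 3 — Parallel Q: Q = R/(ω₀L) = 19.9/(488.6·0.0234) = 1.74.
Step 4 — Bandwidth: Δω = ω₀/Q = 280.7 rad/s; BW = Δω/(2π) = 44.68 Hz.

(a) f₀ = 77.77 Hz  (b) Q = 1.74  (c) BW = 44.68 Hz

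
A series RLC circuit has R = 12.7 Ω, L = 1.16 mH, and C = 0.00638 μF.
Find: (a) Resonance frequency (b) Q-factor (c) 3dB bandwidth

Step 1 — Resonance: ω₀ = 1/√(LC) = 1/√(0.00116·6.38e-09) = 3.676e+05 rad/s.
Step 2 — f₀ = ω₀/(2π) = 5.85e+04 Hz.
Step 3 — Series Q: Q = ω₀L/R = 3.676e+05·0.00116/12.7 = 33.57.
Step 4 — Bandwidth: Δω = ω₀/Q = 1.095e+04 rad/s; BW = Δω/(2π) = 1742 Hz.

(a) f₀ = 5.85e+04 Hz  (b) Q = 33.57  (c) BW = 1742 Hz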